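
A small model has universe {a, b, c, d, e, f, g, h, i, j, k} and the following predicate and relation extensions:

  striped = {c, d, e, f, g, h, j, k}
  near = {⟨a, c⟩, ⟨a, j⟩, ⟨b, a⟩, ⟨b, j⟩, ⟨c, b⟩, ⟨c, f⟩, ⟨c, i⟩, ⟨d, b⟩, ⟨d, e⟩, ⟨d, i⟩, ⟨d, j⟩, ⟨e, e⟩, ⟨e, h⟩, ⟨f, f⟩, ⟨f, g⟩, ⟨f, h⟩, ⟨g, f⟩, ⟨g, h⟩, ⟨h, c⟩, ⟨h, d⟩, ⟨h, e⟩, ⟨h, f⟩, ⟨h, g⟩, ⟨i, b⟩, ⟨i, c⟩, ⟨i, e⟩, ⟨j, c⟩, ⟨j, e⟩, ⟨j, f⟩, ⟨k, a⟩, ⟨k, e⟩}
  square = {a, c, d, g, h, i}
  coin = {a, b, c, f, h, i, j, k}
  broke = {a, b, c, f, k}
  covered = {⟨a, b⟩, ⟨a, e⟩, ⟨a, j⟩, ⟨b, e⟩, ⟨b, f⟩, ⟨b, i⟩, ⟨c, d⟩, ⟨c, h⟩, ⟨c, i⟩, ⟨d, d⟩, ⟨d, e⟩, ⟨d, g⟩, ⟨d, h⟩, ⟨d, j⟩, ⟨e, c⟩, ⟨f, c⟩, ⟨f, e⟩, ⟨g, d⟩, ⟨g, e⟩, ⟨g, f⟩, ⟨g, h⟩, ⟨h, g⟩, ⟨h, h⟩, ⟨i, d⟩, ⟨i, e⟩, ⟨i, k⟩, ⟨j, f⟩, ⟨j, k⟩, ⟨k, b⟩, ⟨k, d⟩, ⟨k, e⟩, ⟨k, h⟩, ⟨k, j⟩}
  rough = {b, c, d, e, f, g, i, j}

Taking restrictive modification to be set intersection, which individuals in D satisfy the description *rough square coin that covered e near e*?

{i}

⟦that covered e⟧ = {x : ⟨x, e⟩ ∈ ⟦covered⟧} = {a, b, d, f, g, i, k}
⟦near e⟧ = {x : ⟨x, e⟩ ∈ ⟦near⟧} = {d, e, h, i, j, k}
⟦coin⟧ = {a, b, c, f, h, i, j, k}
… ∩ ⟦that covered e⟧ = {a, b, c, f, h, i, j, k} ∩ {a, b, d, f, g, i, k} = {a, b, f, i, k}
… ∩ ⟦near e⟧ = {a, b, f, i, k} ∩ {d, e, h, i, j, k} = {i, k}
… ∩ ⟦rough⟧ = {i, k} ∩ {b, c, d, e, f, g, i, j} = {i}
… ∩ ⟦square⟧ = {i} ∩ {a, c, d, g, h, i} = {i}
So ⟦rough square coin that covered e near e⟧ = {i}.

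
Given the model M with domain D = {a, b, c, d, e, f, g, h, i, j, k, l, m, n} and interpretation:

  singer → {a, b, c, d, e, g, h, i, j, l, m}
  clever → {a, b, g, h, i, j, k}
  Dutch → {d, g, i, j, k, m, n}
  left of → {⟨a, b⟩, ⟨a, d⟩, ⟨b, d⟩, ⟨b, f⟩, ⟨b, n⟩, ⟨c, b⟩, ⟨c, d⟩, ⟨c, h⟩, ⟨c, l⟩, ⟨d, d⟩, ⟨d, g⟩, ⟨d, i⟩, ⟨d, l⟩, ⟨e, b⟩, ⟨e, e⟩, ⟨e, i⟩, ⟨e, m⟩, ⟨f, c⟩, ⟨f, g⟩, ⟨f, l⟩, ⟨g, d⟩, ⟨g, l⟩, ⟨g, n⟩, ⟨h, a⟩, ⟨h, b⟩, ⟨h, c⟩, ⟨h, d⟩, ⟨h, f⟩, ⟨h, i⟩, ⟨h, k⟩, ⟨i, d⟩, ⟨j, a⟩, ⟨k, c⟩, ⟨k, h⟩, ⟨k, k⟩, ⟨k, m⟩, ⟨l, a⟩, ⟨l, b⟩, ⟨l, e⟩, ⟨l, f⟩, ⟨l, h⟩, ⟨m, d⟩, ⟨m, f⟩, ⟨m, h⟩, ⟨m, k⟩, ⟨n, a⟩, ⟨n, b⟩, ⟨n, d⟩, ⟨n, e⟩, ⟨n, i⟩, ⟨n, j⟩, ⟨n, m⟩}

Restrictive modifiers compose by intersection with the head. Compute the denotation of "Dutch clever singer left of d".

{g, i}

⟦left of d⟧ = {x : ⟨x, d⟩ ∈ ⟦left of⟧} = {a, b, c, d, g, h, i, m, n}
⟦singer⟧ = {a, b, c, d, e, g, h, i, j, l, m}
… ∩ ⟦left of d⟧ = {a, b, c, d, e, g, h, i, j, l, m} ∩ {a, b, c, d, g, h, i, m, n} = {a, b, c, d, g, h, i, m}
… ∩ ⟦Dutch⟧ = {a, b, c, d, g, h, i, m} ∩ {d, g, i, j, k, m, n} = {d, g, i, m}
… ∩ ⟦clever⟧ = {d, g, i, m} ∩ {a, b, g, h, i, j, k} = {g, i}
So ⟦Dutch clever singer left of d⟧ = {g, i}.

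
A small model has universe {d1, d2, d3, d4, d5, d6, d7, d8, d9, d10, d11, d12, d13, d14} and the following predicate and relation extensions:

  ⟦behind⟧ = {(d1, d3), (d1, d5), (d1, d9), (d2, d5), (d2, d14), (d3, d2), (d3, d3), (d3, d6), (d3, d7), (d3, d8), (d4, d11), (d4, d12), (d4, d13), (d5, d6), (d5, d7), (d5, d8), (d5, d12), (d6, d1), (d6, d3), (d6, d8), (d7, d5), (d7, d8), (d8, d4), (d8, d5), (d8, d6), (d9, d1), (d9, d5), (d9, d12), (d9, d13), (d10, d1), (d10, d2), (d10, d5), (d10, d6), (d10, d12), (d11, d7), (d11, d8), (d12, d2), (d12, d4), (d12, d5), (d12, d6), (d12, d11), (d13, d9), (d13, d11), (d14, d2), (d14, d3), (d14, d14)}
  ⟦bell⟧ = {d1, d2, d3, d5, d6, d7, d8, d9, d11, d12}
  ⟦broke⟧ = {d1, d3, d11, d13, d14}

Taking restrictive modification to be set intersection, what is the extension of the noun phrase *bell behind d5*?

{d1, d2, d7, d8, d9, d12}

⟦behind d5⟧ = {x : ⟨x, d5⟩ ∈ ⟦behind⟧} = {d1, d2, d7, d8, d9, d10, d12}
⟦bell⟧ = {d1, d2, d3, d5, d6, d7, d8, d9, d11, d12}
… ∩ ⟦behind d5⟧ = {d1, d2, d3, d5, d6, d7, d8, d9, d11, d12} ∩ {d1, d2, d7, d8, d9, d10, d12} = {d1, d2, d7, d8, d9, d12}
So ⟦bell behind d5⟧ = {d1, d2, d7, d8, d9, d12}.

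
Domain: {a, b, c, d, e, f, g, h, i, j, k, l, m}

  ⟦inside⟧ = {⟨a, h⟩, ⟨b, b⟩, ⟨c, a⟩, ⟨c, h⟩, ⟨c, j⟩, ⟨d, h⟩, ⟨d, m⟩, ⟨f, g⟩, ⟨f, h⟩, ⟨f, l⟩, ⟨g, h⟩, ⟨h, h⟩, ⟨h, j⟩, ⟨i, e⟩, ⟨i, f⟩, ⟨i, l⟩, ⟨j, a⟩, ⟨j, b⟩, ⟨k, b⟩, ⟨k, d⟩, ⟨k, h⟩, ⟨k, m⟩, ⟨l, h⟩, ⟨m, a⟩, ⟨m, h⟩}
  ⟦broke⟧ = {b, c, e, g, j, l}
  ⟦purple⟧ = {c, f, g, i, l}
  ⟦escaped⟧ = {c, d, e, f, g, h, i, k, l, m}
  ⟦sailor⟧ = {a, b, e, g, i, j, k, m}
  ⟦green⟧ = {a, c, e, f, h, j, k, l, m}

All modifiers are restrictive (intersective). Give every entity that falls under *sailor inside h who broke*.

{g}

⟦inside h⟧ = {x : ⟨x, h⟩ ∈ ⟦inside⟧} = {a, c, d, f, g, h, k, l, m}
⟦who broke⟧ = ⟦broke⟧ = {b, c, e, g, j, l}
⟦sailor⟧ = {a, b, e, g, i, j, k, m}
… ∩ ⟦inside h⟧ = {a, b, e, g, i, j, k, m} ∩ {a, c, d, f, g, h, k, l, m} = {a, g, k, m}
… ∩ ⟦who broke⟧ = {a, g, k, m} ∩ {b, c, e, g, j, l} = {g}
So ⟦sailor inside h who broke⟧ = {g}.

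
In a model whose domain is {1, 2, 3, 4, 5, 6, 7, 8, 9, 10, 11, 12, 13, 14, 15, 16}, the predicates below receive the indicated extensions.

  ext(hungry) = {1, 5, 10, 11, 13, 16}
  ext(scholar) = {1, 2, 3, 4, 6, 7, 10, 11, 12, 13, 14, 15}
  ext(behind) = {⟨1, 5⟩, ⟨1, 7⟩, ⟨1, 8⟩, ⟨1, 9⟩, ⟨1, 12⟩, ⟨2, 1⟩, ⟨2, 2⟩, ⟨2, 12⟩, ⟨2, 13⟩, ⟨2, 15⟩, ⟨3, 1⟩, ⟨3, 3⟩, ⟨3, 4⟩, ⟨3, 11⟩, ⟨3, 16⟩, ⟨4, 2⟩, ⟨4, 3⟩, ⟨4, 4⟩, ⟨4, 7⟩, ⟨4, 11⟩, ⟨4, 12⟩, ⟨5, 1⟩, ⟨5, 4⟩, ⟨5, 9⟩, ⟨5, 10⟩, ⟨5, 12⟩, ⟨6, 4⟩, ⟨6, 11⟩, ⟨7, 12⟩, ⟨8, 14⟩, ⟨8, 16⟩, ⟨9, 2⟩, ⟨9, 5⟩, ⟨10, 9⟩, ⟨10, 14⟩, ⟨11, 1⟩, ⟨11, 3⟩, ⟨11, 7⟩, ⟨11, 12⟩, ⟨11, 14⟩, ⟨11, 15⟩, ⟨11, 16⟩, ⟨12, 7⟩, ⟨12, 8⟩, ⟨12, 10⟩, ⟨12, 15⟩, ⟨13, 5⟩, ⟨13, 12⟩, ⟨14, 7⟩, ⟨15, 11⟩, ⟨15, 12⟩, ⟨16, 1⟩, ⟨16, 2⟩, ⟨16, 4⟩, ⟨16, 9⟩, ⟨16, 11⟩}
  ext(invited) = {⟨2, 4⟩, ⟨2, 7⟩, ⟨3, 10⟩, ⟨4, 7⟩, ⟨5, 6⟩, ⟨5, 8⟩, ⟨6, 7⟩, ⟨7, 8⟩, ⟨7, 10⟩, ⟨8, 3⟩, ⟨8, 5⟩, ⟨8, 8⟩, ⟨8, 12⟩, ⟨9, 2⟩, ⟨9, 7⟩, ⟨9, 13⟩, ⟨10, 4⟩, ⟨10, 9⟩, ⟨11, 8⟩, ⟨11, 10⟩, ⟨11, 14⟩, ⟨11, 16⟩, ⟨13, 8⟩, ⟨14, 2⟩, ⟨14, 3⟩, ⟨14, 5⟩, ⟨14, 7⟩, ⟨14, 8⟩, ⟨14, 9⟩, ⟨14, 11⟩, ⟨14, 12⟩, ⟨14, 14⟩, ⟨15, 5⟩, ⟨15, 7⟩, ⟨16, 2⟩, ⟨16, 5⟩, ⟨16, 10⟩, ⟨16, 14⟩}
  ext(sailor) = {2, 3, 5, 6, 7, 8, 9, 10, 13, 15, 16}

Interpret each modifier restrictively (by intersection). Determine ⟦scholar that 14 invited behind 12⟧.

⟦that 14 invited⟧ = {x : ⟨14, x⟩ ∈ ⟦invited⟧} = {2, 3, 5, 7, 8, 9, 11, 12, 14}
⟦behind 12⟧ = {x : ⟨x, 12⟩ ∈ ⟦behind⟧} = {1, 2, 4, 5, 7, 11, 13, 15}
⟦scholar⟧ = {1, 2, 3, 4, 6, 7, 10, 11, 12, 13, 14, 15}
… ∩ ⟦that 14 invited⟧ = {1, 2, 3, 4, 6, 7, 10, 11, 12, 13, 14, 15} ∩ {2, 3, 5, 7, 8, 9, 11, 12, 14} = {2, 3, 7, 11, 12, 14}
… ∩ ⟦behind 12⟧ = {2, 3, 7, 11, 12, 14} ∩ {1, 2, 4, 5, 7, 11, 13, 15} = {2, 7, 11}
So ⟦scholar that 14 invited behind 12⟧ = {2, 7, 11}.

{2, 7, 11}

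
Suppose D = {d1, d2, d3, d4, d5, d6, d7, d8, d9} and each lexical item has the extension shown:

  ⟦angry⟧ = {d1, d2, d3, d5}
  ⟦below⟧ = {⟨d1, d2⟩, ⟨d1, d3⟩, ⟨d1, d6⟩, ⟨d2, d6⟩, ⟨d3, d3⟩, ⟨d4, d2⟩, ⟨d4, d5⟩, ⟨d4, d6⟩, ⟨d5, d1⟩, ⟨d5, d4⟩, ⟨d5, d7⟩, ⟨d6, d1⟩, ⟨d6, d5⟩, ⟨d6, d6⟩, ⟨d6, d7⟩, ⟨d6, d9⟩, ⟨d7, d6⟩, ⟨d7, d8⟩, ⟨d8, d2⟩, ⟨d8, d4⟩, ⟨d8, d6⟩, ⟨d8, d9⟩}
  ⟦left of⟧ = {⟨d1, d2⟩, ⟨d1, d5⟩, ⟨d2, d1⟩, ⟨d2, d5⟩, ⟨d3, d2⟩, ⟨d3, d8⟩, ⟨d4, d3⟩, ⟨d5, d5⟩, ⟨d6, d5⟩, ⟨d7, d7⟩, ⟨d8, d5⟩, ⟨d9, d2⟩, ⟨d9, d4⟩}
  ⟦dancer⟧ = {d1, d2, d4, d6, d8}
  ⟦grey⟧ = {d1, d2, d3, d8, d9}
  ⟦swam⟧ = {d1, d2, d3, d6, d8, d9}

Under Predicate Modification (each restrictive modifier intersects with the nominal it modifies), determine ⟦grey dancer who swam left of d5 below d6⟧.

{d1, d2, d8}

⟦who swam⟧ = ⟦swam⟧ = {d1, d2, d3, d6, d8, d9}
⟦left of d5⟧ = {x : ⟨x, d5⟩ ∈ ⟦left of⟧} = {d1, d2, d5, d6, d8}
⟦below d6⟧ = {x : ⟨x, d6⟩ ∈ ⟦below⟧} = {d1, d2, d4, d6, d7, d8}
⟦dancer⟧ = {d1, d2, d4, d6, d8}
… ∩ ⟦who swam⟧ = {d1, d2, d4, d6, d8} ∩ {d1, d2, d3, d6, d8, d9} = {d1, d2, d6, d8}
… ∩ ⟦left of d5⟧ = {d1, d2, d6, d8} ∩ {d1, d2, d5, d6, d8} = {d1, d2, d6, d8}
… ∩ ⟦below d6⟧ = {d1, d2, d6, d8} ∩ {d1, d2, d4, d6, d7, d8} = {d1, d2, d6, d8}
… ∩ ⟦grey⟧ = {d1, d2, d6, d8} ∩ {d1, d2, d3, d8, d9} = {d1, d2, d8}
So ⟦grey dancer who swam left of d5 below d6⟧ = {d1, d2, d8}.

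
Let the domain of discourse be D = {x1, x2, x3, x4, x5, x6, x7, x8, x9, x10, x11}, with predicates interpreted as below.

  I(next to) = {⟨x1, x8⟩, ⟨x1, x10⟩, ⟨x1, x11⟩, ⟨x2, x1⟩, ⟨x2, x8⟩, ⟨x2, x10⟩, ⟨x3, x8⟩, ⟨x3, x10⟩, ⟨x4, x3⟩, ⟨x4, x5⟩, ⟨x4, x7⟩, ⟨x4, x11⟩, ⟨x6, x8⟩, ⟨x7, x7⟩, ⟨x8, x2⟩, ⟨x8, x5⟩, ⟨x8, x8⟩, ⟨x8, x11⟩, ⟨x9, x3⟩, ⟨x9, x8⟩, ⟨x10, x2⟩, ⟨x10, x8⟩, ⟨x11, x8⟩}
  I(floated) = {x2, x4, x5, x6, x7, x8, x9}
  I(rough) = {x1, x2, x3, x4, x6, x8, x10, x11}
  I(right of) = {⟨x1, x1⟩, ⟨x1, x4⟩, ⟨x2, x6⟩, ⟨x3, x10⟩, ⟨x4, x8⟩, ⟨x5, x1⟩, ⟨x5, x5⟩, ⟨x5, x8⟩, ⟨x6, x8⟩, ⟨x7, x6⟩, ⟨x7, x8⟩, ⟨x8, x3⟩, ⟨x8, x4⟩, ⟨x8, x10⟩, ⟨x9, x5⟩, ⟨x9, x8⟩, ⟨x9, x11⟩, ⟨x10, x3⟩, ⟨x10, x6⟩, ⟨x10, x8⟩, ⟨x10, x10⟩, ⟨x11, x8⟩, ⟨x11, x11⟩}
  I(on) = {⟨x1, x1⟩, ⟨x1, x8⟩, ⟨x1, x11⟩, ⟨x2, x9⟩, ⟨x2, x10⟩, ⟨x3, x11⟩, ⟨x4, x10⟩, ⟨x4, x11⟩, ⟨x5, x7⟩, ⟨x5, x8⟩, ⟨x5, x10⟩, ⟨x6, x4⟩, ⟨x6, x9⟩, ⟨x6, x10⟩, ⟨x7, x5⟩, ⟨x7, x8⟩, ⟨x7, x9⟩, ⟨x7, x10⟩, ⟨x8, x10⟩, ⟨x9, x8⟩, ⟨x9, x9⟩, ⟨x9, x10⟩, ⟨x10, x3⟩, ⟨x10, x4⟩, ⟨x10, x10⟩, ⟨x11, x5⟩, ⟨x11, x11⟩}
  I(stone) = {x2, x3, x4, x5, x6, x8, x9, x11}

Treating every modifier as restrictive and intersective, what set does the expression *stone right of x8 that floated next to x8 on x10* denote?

⟦right of x8⟧ = {x : ⟨x, x8⟩ ∈ ⟦right of⟧} = {x4, x5, x6, x7, x9, x10, x11}
⟦that floated⟧ = ⟦floated⟧ = {x2, x4, x5, x6, x7, x8, x9}
⟦next to x8⟧ = {x : ⟨x, x8⟩ ∈ ⟦next to⟧} = {x1, x2, x3, x6, x8, x9, x10, x11}
⟦on x10⟧ = {x : ⟨x, x10⟩ ∈ ⟦on⟧} = {x2, x4, x5, x6, x7, x8, x9, x10}
⟦stone⟧ = {x2, x3, x4, x5, x6, x8, x9, x11}
… ∩ ⟦right of x8⟧ = {x2, x3, x4, x5, x6, x8, x9, x11} ∩ {x4, x5, x6, x7, x9, x10, x11} = {x4, x5, x6, x9, x11}
… ∩ ⟦that floated⟧ = {x4, x5, x6, x9, x11} ∩ {x2, x4, x5, x6, x7, x8, x9} = {x4, x5, x6, x9}
… ∩ ⟦next to x8⟧ = {x4, x5, x6, x9} ∩ {x1, x2, x3, x6, x8, x9, x10, x11} = {x6, x9}
… ∩ ⟦on x10⟧ = {x6, x9} ∩ {x2, x4, x5, x6, x7, x8, x9, x10} = {x6, x9}
So ⟦stone right of x8 that floated next to x8 on x10⟧ = {x6, x9}.

{x6, x9}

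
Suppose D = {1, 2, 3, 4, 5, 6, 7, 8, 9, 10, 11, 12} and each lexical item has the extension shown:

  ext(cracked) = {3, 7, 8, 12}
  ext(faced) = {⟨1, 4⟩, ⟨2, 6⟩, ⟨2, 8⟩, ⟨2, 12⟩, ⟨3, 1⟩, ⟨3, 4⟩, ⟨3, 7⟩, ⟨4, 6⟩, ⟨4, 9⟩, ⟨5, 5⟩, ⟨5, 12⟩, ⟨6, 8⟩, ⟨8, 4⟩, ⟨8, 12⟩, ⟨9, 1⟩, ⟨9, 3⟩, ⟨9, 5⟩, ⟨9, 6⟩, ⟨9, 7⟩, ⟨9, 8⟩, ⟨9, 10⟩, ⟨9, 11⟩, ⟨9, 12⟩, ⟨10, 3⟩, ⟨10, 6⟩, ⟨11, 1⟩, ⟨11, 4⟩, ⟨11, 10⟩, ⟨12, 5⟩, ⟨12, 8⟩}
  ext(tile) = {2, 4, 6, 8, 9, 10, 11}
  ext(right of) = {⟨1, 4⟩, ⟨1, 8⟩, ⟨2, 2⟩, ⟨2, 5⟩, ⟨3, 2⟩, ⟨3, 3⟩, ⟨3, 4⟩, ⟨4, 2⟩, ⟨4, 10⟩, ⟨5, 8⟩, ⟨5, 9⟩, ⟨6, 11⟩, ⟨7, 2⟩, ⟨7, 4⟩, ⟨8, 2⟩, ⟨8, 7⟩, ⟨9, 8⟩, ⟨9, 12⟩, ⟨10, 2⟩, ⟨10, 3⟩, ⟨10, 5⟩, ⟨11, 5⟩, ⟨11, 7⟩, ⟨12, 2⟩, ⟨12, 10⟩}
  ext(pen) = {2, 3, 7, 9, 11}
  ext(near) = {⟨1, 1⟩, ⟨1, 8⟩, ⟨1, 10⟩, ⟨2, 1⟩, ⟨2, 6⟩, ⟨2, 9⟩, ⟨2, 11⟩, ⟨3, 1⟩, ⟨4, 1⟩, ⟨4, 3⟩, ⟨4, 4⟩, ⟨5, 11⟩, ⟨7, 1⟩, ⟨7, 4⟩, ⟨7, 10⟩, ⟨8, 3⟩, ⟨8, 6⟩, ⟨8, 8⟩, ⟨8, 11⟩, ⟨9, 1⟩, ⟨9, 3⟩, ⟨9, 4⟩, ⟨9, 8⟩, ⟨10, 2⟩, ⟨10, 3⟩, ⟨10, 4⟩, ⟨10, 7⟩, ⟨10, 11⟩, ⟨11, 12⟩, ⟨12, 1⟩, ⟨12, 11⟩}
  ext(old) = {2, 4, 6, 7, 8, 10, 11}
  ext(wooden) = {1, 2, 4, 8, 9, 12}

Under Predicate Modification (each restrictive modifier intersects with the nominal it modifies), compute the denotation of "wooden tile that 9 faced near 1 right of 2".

⟦that 9 faced⟧ = {x : ⟨9, x⟩ ∈ ⟦faced⟧} = {1, 3, 5, 6, 7, 8, 10, 11, 12}
⟦near 1⟧ = {x : ⟨x, 1⟩ ∈ ⟦near⟧} = {1, 2, 3, 4, 7, 9, 12}
⟦right of 2⟧ = {x : ⟨x, 2⟩ ∈ ⟦right of⟧} = {2, 3, 4, 7, 8, 10, 12}
⟦tile⟧ = {2, 4, 6, 8, 9, 10, 11}
… ∩ ⟦that 9 faced⟧ = {2, 4, 6, 8, 9, 10, 11} ∩ {1, 3, 5, 6, 7, 8, 10, 11, 12} = {6, 8, 10, 11}
… ∩ ⟦near 1⟧ = {6, 8, 10, 11} ∩ {1, 2, 3, 4, 7, 9, 12} = ∅
… ∩ ⟦right of 2⟧ = ∅ ∩ {2, 3, 4, 7, 8, 10, 12} = ∅
… ∩ ⟦wooden⟧ = ∅ ∩ {1, 2, 4, 8, 9, 12} = ∅
So ⟦wooden tile that 9 faced near 1 right of 2⟧ = { }.

{ }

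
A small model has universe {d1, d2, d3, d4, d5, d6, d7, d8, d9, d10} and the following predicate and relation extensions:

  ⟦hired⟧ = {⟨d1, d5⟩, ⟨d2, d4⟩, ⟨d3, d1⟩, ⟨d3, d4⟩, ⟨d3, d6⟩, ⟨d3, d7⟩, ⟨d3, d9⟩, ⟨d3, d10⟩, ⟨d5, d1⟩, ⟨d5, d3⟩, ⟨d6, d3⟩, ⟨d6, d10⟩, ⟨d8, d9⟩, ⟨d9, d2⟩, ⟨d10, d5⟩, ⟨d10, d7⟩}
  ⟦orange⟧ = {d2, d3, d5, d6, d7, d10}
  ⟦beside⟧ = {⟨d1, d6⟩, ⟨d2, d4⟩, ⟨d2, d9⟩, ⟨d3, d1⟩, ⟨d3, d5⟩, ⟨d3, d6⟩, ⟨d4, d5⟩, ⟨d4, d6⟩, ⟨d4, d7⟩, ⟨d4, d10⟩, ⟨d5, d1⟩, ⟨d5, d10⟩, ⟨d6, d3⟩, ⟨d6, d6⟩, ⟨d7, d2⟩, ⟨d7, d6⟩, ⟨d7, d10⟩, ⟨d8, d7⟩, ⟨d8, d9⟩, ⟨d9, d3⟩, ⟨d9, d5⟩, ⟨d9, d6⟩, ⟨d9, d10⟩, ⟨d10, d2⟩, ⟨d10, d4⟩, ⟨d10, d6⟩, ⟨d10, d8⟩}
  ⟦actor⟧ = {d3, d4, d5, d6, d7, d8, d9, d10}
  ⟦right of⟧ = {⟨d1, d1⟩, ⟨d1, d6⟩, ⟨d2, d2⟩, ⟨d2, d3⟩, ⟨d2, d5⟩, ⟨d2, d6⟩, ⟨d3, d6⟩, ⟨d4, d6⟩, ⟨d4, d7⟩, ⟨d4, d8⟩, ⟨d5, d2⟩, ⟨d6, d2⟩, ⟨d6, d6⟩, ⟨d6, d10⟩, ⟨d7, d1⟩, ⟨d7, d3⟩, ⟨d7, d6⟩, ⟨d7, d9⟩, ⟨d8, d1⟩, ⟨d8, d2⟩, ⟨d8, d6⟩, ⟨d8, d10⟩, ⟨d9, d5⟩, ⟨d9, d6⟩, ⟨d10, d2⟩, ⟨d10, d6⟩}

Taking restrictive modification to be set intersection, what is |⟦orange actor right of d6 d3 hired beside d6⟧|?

3

⟦right of d6⟧ = {x : ⟨x, d6⟩ ∈ ⟦right of⟧} = {d1, d2, d3, d4, d6, d7, d8, d9, d10}
⟦d3 hired⟧ = {x : ⟨d3, x⟩ ∈ ⟦hired⟧} = {d1, d4, d6, d7, d9, d10}
⟦beside d6⟧ = {x : ⟨x, d6⟩ ∈ ⟦beside⟧} = {d1, d3, d4, d6, d7, d9, d10}
⟦actor⟧ = {d3, d4, d5, d6, d7, d8, d9, d10}
… ∩ ⟦right of d6⟧ = {d3, d4, d5, d6, d7, d8, d9, d10} ∩ {d1, d2, d3, d4, d6, d7, d8, d9, d10} = {d3, d4, d6, d7, d8, d9, d10}
… ∩ ⟦d3 hired⟧ = {d3, d4, d6, d7, d8, d9, d10} ∩ {d1, d4, d6, d7, d9, d10} = {d4, d6, d7, d9, d10}
… ∩ ⟦beside d6⟧ = {d4, d6, d7, d9, d10} ∩ {d1, d3, d4, d6, d7, d9, d10} = {d4, d6, d7, d9, d10}
… ∩ ⟦orange⟧ = {d4, d6, d7, d9, d10} ∩ {d2, d3, d5, d6, d7, d10} = {d6, d7, d10}
⟦orange actor right of d6 d3 hired beside d6⟧ = {d6, d7, d10}, so the cardinality is 3.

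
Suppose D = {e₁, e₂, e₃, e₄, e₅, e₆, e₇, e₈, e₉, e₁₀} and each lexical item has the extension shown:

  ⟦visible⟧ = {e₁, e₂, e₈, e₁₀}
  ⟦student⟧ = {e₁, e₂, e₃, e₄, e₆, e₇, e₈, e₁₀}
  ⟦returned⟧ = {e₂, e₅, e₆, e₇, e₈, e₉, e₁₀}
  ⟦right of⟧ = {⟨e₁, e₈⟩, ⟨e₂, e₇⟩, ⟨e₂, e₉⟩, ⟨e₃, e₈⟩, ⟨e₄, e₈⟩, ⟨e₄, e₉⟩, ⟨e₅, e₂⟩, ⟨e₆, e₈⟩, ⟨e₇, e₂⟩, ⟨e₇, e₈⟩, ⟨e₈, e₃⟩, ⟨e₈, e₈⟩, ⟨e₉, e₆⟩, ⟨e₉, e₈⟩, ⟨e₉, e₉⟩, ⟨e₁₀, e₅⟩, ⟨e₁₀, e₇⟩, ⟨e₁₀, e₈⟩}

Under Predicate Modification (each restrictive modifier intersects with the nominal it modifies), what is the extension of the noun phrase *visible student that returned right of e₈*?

{e₈, e₁₀}

⟦that returned⟧ = ⟦returned⟧ = {e₂, e₅, e₆, e₇, e₈, e₉, e₁₀}
⟦right of e₈⟧ = {x : ⟨x, e₈⟩ ∈ ⟦right of⟧} = {e₁, e₃, e₄, e₆, e₇, e₈, e₉, e₁₀}
⟦student⟧ = {e₁, e₂, e₃, e₄, e₆, e₇, e₈, e₁₀}
… ∩ ⟦that returned⟧ = {e₁, e₂, e₃, e₄, e₆, e₇, e₈, e₁₀} ∩ {e₂, e₅, e₆, e₇, e₈, e₉, e₁₀} = {e₂, e₆, e₇, e₈, e₁₀}
… ∩ ⟦right of e₈⟧ = {e₂, e₆, e₇, e₈, e₁₀} ∩ {e₁, e₃, e₄, e₆, e₇, e₈, e₉, e₁₀} = {e₆, e₇, e₈, e₁₀}
… ∩ ⟦visible⟧ = {e₆, e₇, e₈, e₁₀} ∩ {e₁, e₂, e₈, e₁₀} = {e₈, e₁₀}
So ⟦visible student that returned right of e₈⟧ = {e₈, e₁₀}.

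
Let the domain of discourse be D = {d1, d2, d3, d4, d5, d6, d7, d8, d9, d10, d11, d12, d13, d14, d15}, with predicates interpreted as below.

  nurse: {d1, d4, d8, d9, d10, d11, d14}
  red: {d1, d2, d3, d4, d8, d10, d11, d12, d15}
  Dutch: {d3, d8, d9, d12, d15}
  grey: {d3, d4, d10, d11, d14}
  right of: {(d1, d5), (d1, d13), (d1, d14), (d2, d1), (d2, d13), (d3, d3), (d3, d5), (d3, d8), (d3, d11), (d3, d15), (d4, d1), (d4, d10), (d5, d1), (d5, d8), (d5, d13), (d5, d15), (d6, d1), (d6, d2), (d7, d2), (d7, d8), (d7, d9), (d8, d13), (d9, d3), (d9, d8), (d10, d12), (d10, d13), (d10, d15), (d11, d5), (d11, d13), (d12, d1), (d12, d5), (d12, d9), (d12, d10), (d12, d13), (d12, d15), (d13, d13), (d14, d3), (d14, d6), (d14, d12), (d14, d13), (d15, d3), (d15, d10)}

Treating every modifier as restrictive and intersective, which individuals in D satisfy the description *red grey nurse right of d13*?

{d10, d11}

⟦right of d13⟧ = {x : ⟨x, d13⟩ ∈ ⟦right of⟧} = {d1, d2, d5, d8, d10, d11, d12, d13, d14}
⟦nurse⟧ = {d1, d4, d8, d9, d10, d11, d14}
… ∩ ⟦right of d13⟧ = {d1, d4, d8, d9, d10, d11, d14} ∩ {d1, d2, d5, d8, d10, d11, d12, d13, d14} = {d1, d8, d10, d11, d14}
… ∩ ⟦red⟧ = {d1, d8, d10, d11, d14} ∩ {d1, d2, d3, d4, d8, d10, d11, d12, d15} = {d1, d8, d10, d11}
… ∩ ⟦grey⟧ = {d1, d8, d10, d11} ∩ {d3, d4, d10, d11, d14} = {d10, d11}
So ⟦red grey nurse right of d13⟧ = {d10, d11}.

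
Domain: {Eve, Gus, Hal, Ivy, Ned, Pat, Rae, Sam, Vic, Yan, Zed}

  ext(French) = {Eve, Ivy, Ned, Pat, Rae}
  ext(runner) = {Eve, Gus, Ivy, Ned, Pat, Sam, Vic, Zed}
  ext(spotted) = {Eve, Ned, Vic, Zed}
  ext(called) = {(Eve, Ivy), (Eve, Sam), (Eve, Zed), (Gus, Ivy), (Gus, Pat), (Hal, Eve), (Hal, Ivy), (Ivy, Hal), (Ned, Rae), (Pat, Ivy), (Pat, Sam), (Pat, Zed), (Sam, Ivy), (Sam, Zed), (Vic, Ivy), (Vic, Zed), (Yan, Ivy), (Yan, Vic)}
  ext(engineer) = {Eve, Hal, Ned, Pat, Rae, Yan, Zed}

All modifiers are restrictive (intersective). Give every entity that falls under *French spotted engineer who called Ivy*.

⟦who called Ivy⟧ = {x : ⟨x, Ivy⟩ ∈ ⟦called⟧} = {Eve, Gus, Hal, Pat, Sam, Vic, Yan}
⟦engineer⟧ = {Eve, Hal, Ned, Pat, Rae, Yan, Zed}
… ∩ ⟦who called Ivy⟧ = {Eve, Hal, Ned, Pat, Rae, Yan, Zed} ∩ {Eve, Gus, Hal, Pat, Sam, Vic, Yan} = {Eve, Hal, Pat, Yan}
… ∩ ⟦French⟧ = {Eve, Hal, Pat, Yan} ∩ {Eve, Ivy, Ned, Pat, Rae} = {Eve, Pat}
… ∩ ⟦spotted⟧ = {Eve, Pat} ∩ {Eve, Ned, Vic, Zed} = {Eve}
So ⟦French spotted engineer who called Ivy⟧ = {Eve}.

{Eve}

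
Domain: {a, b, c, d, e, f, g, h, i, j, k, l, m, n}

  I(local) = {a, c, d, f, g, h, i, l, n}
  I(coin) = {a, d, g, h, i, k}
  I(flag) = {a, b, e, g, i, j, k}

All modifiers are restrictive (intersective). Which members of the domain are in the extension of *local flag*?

⟦flag⟧ = {a, b, e, g, i, j, k}
… ∩ ⟦local⟧ = {a, b, e, g, i, j, k} ∩ {a, c, d, f, g, h, i, l, n} = {a, g, i}
So ⟦local flag⟧ = {a, g, i}.

{a, g, i}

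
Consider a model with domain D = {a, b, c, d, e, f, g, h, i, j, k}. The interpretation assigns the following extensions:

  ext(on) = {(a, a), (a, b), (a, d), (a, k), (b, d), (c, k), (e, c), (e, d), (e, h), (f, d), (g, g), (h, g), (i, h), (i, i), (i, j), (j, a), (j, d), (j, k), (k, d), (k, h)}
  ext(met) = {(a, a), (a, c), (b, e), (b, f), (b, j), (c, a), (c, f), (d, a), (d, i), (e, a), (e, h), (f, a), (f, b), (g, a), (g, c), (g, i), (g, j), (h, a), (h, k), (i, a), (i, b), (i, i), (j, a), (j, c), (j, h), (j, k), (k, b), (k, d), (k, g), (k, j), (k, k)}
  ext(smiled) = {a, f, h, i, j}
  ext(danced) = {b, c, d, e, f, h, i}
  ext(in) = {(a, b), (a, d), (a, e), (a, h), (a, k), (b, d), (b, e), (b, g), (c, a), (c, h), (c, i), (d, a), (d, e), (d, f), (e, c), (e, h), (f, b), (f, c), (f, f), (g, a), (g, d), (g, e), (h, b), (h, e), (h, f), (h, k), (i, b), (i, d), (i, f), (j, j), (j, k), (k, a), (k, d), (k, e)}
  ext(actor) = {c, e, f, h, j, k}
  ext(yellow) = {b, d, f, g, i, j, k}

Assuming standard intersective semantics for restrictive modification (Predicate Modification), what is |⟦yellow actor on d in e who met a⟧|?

0

⟦on d⟧ = {x : ⟨x, d⟩ ∈ ⟦on⟧} = {a, b, e, f, j, k}
⟦in e⟧ = {x : ⟨x, e⟩ ∈ ⟦in⟧} = {a, b, d, g, h, k}
⟦who met a⟧ = {x : ⟨x, a⟩ ∈ ⟦met⟧} = {a, c, d, e, f, g, h, i, j}
⟦actor⟧ = {c, e, f, h, j, k}
… ∩ ⟦on d⟧ = {c, e, f, h, j, k} ∩ {a, b, e, f, j, k} = {e, f, j, k}
… ∩ ⟦in e⟧ = {e, f, j, k} ∩ {a, b, d, g, h, k} = {k}
… ∩ ⟦who met a⟧ = {k} ∩ {a, c, d, e, f, g, h, i, j} = ∅
… ∩ ⟦yellow⟧ = ∅ ∩ {b, d, f, g, i, j, k} = ∅
⟦yellow actor on d in e who met a⟧ = ∅, so the cardinality is 0.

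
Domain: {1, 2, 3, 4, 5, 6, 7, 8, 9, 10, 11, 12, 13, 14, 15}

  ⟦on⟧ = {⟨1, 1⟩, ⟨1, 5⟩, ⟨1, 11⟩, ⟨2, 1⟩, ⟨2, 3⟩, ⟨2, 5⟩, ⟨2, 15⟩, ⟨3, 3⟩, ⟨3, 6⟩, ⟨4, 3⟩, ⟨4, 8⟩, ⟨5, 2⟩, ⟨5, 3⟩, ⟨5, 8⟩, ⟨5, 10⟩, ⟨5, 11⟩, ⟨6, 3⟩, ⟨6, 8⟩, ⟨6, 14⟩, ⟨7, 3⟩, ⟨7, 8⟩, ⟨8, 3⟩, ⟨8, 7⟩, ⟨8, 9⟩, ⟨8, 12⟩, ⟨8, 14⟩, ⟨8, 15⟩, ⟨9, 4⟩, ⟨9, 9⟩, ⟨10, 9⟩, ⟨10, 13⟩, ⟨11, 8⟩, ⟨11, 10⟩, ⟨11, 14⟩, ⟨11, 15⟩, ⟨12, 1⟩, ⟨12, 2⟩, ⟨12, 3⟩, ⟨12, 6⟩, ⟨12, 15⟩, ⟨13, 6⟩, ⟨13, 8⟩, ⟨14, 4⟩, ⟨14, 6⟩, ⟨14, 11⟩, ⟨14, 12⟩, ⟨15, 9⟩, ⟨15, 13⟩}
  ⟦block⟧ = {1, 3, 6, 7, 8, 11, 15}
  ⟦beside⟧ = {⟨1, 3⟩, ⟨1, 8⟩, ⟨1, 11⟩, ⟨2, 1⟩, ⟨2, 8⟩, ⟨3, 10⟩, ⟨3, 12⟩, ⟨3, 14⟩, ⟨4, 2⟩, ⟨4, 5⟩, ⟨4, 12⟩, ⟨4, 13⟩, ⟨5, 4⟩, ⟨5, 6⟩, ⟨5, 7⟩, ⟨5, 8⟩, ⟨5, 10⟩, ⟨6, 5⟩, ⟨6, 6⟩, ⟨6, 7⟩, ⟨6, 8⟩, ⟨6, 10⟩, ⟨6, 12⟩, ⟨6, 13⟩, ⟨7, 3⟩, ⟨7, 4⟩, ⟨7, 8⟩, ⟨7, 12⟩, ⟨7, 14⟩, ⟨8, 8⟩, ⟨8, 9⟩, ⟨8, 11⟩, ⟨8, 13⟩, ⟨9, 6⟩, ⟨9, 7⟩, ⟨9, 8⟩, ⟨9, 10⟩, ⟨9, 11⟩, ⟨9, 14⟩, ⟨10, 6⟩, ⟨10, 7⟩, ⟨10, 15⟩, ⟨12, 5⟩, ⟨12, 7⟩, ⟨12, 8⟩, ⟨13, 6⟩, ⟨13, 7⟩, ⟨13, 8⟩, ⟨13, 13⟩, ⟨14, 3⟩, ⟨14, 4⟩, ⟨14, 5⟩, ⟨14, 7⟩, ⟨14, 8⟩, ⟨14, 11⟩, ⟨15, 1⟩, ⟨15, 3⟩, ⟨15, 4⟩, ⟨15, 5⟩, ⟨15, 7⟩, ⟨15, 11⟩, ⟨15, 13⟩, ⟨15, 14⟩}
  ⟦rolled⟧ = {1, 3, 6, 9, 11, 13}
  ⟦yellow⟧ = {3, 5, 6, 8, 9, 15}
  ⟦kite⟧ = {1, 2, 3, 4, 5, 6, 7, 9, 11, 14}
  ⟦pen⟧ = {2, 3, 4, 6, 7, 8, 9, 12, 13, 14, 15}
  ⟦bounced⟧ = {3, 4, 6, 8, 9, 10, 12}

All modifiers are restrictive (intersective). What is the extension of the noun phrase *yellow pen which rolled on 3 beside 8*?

⟦which rolled⟧ = ⟦rolled⟧ = {1, 3, 6, 9, 11, 13}
⟦on 3⟧ = {x : ⟨x, 3⟩ ∈ ⟦on⟧} = {2, 3, 4, 5, 6, 7, 8, 12}
⟦beside 8⟧ = {x : ⟨x, 8⟩ ∈ ⟦beside⟧} = {1, 2, 5, 6, 7, 8, 9, 12, 13, 14}
⟦pen⟧ = {2, 3, 4, 6, 7, 8, 9, 12, 13, 14, 15}
… ∩ ⟦which rolled⟧ = {2, 3, 4, 6, 7, 8, 9, 12, 13, 14, 15} ∩ {1, 3, 6, 9, 11, 13} = {3, 6, 9, 13}
… ∩ ⟦on 3⟧ = {3, 6, 9, 13} ∩ {2, 3, 4, 5, 6, 7, 8, 12} = {3, 6}
… ∩ ⟦beside 8⟧ = {3, 6} ∩ {1, 2, 5, 6, 7, 8, 9, 12, 13, 14} = {6}
… ∩ ⟦yellow⟧ = {6} ∩ {3, 5, 6, 8, 9, 15} = {6}
So ⟦yellow pen which rolled on 3 beside 8⟧ = {6}.

{6}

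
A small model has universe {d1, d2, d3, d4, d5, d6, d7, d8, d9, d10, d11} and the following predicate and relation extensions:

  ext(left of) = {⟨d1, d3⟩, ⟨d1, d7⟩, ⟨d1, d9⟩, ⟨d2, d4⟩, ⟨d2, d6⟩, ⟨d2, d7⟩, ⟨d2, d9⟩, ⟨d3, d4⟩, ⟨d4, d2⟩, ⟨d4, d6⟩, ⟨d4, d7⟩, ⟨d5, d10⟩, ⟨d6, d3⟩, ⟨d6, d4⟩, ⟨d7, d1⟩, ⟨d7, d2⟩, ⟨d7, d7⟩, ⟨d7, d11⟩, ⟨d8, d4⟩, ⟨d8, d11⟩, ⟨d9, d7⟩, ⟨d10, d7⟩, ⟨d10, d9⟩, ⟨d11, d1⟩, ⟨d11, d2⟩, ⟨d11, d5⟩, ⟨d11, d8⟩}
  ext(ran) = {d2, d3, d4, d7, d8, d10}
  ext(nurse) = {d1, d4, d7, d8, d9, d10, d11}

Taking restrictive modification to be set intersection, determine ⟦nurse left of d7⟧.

{d1, d4, d7, d9, d10}

⟦left of d7⟧ = {x : ⟨x, d7⟩ ∈ ⟦left of⟧} = {d1, d2, d4, d7, d9, d10}
⟦nurse⟧ = {d1, d4, d7, d8, d9, d10, d11}
… ∩ ⟦left of d7⟧ = {d1, d4, d7, d8, d9, d10, d11} ∩ {d1, d2, d4, d7, d9, d10} = {d1, d4, d7, d9, d10}
So ⟦nurse left of d7⟧ = {d1, d4, d7, d9, d10}.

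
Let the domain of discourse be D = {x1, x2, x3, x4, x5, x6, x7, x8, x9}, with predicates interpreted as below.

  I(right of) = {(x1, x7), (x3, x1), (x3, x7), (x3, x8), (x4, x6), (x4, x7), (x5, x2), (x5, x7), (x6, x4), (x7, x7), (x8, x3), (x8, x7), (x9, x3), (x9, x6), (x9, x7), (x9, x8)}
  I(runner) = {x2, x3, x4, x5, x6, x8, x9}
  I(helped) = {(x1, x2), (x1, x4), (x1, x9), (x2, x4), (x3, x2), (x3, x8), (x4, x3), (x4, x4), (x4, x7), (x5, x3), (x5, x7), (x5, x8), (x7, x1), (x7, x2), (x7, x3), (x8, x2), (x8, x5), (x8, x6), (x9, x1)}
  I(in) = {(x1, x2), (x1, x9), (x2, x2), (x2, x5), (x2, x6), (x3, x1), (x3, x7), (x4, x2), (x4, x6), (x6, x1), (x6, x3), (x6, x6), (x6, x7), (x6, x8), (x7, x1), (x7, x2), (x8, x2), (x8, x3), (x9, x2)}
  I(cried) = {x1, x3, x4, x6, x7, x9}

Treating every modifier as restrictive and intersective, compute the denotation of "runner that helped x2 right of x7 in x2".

⟦that helped x2⟧ = {x : ⟨x, x2⟩ ∈ ⟦helped⟧} = {x1, x3, x7, x8}
⟦right of x7⟧ = {x : ⟨x, x7⟩ ∈ ⟦right of⟧} = {x1, x3, x4, x5, x7, x8, x9}
⟦in x2⟧ = {x : ⟨x, x2⟩ ∈ ⟦in⟧} = {x1, x2, x4, x7, x8, x9}
⟦runner⟧ = {x2, x3, x4, x5, x6, x8, x9}
… ∩ ⟦that helped x2⟧ = {x2, x3, x4, x5, x6, x8, x9} ∩ {x1, x3, x7, x8} = {x3, x8}
… ∩ ⟦right of x7⟧ = {x3, x8} ∩ {x1, x3, x4, x5, x7, x8, x9} = {x3, x8}
… ∩ ⟦in x2⟧ = {x3, x8} ∩ {x1, x2, x4, x7, x8, x9} = {x8}
So ⟦runner that helped x2 right of x7 in x2⟧ = {x8}.

{x8}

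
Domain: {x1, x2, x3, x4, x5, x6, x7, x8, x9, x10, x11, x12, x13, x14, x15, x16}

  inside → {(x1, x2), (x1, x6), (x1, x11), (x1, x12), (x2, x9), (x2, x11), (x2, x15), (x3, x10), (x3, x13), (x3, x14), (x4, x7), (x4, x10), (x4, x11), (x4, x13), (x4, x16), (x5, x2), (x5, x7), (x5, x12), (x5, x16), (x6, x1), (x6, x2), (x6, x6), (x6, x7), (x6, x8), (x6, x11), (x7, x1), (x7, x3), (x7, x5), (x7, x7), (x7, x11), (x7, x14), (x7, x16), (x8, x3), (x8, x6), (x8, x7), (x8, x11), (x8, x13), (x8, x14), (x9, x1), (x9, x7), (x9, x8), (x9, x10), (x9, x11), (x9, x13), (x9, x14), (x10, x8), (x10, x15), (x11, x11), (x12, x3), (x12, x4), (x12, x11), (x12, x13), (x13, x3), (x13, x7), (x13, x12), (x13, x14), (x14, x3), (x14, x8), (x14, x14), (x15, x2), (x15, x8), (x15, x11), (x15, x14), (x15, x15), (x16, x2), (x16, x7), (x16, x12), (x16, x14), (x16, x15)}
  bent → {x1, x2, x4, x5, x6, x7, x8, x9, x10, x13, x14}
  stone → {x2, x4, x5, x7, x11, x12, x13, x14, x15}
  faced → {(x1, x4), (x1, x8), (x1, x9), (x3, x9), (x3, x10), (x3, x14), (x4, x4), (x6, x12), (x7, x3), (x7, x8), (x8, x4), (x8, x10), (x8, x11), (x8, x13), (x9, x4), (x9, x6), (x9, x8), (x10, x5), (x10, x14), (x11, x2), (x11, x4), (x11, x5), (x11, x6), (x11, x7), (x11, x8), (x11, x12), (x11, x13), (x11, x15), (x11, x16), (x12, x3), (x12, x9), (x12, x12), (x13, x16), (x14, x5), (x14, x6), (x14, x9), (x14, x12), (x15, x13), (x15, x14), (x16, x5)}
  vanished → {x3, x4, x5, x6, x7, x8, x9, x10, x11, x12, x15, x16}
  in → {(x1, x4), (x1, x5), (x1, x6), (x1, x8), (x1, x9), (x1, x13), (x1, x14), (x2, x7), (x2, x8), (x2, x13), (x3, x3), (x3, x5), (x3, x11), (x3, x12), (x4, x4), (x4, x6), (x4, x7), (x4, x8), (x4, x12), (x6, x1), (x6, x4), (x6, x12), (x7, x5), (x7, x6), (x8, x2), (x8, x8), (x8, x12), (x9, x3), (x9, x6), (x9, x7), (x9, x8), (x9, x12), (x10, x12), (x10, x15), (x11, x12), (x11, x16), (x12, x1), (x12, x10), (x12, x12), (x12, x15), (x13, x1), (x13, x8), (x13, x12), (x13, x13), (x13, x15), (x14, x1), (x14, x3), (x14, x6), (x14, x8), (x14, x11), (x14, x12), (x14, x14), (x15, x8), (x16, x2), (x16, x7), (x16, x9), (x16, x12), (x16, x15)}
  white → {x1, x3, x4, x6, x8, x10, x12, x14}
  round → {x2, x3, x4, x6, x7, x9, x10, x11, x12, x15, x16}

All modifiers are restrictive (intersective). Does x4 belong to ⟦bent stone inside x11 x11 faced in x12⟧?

yes

⟦inside x11⟧ = {x : ⟨x, x11⟩ ∈ ⟦inside⟧} = {x1, x2, x4, x6, x7, x8, x9, x11, x12, x15}
⟦x11 faced⟧ = {x : ⟨x11, x⟩ ∈ ⟦faced⟧} = {x2, x4, x5, x6, x7, x8, x12, x13, x15, x16}
⟦in x12⟧ = {x : ⟨x, x12⟩ ∈ ⟦in⟧} = {x3, x4, x6, x8, x9, x10, x11, x12, x13, x14, x16}
⟦stone⟧ = {x2, x4, x5, x7, x11, x12, x13, x14, x15}
… ∩ ⟦inside x11⟧ = {x2, x4, x5, x7, x11, x12, x13, x14, x15} ∩ {x1, x2, x4, x6, x7, x8, x9, x11, x12, x15} = {x2, x4, x7, x11, x12, x15}
… ∩ ⟦x11 faced⟧ = {x2, x4, x7, x11, x12, x15} ∩ {x2, x4, x5, x6, x7, x8, x12, x13, x15, x16} = {x2, x4, x7, x12, x15}
… ∩ ⟦in x12⟧ = {x2, x4, x7, x12, x15} ∩ {x3, x4, x6, x8, x9, x10, x11, x12, x13, x14, x16} = {x4, x12}
… ∩ ⟦bent⟧ = {x4, x12} ∩ {x1, x2, x4, x5, x6, x7, x8, x9, x10, x13, x14} = {x4}
⟦bent stone inside x11 x11 faced in x12⟧ = {x4}; x4 ∈ this set.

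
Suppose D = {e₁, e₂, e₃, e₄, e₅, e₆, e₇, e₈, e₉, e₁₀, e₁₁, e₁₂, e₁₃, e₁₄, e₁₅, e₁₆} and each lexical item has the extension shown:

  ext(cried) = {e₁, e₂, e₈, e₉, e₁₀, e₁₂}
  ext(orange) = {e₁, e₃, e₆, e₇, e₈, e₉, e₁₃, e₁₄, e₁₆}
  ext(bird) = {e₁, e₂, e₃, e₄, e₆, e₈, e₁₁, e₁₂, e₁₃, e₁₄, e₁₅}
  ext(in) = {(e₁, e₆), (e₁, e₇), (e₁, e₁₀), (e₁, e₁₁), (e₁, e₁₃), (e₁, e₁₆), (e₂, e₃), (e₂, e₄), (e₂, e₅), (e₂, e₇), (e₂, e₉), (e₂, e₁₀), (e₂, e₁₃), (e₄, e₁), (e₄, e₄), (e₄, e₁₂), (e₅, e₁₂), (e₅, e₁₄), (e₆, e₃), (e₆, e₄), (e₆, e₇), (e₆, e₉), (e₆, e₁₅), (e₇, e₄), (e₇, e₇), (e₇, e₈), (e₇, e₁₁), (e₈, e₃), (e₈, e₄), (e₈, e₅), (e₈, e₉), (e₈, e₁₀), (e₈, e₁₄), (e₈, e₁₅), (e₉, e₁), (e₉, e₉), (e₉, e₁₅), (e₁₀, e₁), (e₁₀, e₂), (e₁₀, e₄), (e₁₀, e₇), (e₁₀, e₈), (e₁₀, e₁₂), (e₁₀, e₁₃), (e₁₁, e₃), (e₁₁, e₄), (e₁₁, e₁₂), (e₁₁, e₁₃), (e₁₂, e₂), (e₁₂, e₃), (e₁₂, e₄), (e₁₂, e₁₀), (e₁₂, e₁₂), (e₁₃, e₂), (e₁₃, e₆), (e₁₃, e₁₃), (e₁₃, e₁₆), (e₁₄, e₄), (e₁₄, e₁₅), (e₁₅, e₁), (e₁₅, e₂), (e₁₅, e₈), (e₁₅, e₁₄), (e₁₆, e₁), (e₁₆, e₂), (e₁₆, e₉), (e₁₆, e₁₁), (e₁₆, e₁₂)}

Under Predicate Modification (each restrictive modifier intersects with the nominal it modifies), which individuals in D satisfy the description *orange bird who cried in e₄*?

{e₈}

⟦who cried⟧ = ⟦cried⟧ = {e₁, e₂, e₈, e₉, e₁₀, e₁₂}
⟦in e₄⟧ = {x : ⟨x, e₄⟩ ∈ ⟦in⟧} = {e₂, e₄, e₆, e₇, e₈, e₁₀, e₁₁, e₁₂, e₁₄}
⟦bird⟧ = {e₁, e₂, e₃, e₄, e₆, e₈, e₁₁, e₁₂, e₁₃, e₁₄, e₁₅}
… ∩ ⟦who cried⟧ = {e₁, e₂, e₃, e₄, e₆, e₈, e₁₁, e₁₂, e₁₃, e₁₄, e₁₅} ∩ {e₁, e₂, e₈, e₉, e₁₀, e₁₂} = {e₁, e₂, e₈, e₁₂}
… ∩ ⟦in e₄⟧ = {e₁, e₂, e₈, e₁₂} ∩ {e₂, e₄, e₆, e₇, e₈, e₁₀, e₁₁, e₁₂, e₁₄} = {e₂, e₈, e₁₂}
… ∩ ⟦orange⟧ = {e₂, e₈, e₁₂} ∩ {e₁, e₃, e₆, e₇, e₈, e₉, e₁₃, e₁₄, e₁₆} = {e₈}
So ⟦orange bird who cried in e₄⟧ = {e₈}.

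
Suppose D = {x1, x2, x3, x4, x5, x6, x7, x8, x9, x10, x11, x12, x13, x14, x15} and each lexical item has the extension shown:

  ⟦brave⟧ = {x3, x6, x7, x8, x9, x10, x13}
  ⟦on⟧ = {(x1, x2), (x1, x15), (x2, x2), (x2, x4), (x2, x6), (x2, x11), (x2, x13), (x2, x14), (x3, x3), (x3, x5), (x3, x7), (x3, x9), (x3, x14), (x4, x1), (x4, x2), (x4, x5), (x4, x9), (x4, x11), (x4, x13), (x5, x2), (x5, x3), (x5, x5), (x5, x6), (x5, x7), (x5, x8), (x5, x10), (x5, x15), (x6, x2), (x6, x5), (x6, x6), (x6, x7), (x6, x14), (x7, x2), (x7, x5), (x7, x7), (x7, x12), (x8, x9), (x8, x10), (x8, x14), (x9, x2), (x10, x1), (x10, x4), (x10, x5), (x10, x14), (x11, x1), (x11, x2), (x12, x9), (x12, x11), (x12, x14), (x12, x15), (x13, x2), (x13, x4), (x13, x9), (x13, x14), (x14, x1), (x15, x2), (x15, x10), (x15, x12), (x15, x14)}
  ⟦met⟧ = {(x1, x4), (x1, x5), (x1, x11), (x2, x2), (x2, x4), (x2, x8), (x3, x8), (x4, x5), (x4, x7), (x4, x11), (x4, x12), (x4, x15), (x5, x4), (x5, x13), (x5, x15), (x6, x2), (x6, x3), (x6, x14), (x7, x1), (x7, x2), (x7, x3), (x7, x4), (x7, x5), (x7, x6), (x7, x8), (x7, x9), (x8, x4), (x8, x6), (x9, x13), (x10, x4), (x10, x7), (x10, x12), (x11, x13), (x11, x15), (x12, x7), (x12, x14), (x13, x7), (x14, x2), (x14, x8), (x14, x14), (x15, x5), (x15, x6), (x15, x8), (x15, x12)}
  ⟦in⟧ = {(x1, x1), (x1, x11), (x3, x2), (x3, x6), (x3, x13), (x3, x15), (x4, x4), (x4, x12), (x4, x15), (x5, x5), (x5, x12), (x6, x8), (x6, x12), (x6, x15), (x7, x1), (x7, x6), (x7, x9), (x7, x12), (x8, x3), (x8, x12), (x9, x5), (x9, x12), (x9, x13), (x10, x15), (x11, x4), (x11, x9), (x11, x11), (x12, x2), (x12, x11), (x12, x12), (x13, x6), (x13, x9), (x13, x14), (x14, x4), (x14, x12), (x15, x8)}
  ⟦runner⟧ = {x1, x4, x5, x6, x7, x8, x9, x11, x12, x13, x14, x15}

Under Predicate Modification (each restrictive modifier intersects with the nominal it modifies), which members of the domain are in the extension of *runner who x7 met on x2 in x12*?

⟦who x7 met⟧ = {x : ⟨x7, x⟩ ∈ ⟦met⟧} = {x1, x2, x3, x4, x5, x6, x8, x9}
⟦on x2⟧ = {x : ⟨x, x2⟩ ∈ ⟦on⟧} = {x1, x2, x4, x5, x6, x7, x9, x11, x13, x15}
⟦in x12⟧ = {x : ⟨x, x12⟩ ∈ ⟦in⟧} = {x4, x5, x6, x7, x8, x9, x12, x14}
⟦runner⟧ = {x1, x4, x5, x6, x7, x8, x9, x11, x12, x13, x14, x15}
… ∩ ⟦who x7 met⟧ = {x1, x4, x5, x6, x7, x8, x9, x11, x12, x13, x14, x15} ∩ {x1, x2, x3, x4, x5, x6, x8, x9} = {x1, x4, x5, x6, x8, x9}
… ∩ ⟦on x2⟧ = {x1, x4, x5, x6, x8, x9} ∩ {x1, x2, x4, x5, x6, x7, x9, x11, x13, x15} = {x1, x4, x5, x6, x9}
… ∩ ⟦in x12⟧ = {x1, x4, x5, x6, x9} ∩ {x4, x5, x6, x7, x8, x9, x12, x14} = {x4, x5, x6, x9}
So ⟦runner who x7 met on x2 in x12⟧ = {x4, x5, x6, x9}.

{x4, x5, x6, x9}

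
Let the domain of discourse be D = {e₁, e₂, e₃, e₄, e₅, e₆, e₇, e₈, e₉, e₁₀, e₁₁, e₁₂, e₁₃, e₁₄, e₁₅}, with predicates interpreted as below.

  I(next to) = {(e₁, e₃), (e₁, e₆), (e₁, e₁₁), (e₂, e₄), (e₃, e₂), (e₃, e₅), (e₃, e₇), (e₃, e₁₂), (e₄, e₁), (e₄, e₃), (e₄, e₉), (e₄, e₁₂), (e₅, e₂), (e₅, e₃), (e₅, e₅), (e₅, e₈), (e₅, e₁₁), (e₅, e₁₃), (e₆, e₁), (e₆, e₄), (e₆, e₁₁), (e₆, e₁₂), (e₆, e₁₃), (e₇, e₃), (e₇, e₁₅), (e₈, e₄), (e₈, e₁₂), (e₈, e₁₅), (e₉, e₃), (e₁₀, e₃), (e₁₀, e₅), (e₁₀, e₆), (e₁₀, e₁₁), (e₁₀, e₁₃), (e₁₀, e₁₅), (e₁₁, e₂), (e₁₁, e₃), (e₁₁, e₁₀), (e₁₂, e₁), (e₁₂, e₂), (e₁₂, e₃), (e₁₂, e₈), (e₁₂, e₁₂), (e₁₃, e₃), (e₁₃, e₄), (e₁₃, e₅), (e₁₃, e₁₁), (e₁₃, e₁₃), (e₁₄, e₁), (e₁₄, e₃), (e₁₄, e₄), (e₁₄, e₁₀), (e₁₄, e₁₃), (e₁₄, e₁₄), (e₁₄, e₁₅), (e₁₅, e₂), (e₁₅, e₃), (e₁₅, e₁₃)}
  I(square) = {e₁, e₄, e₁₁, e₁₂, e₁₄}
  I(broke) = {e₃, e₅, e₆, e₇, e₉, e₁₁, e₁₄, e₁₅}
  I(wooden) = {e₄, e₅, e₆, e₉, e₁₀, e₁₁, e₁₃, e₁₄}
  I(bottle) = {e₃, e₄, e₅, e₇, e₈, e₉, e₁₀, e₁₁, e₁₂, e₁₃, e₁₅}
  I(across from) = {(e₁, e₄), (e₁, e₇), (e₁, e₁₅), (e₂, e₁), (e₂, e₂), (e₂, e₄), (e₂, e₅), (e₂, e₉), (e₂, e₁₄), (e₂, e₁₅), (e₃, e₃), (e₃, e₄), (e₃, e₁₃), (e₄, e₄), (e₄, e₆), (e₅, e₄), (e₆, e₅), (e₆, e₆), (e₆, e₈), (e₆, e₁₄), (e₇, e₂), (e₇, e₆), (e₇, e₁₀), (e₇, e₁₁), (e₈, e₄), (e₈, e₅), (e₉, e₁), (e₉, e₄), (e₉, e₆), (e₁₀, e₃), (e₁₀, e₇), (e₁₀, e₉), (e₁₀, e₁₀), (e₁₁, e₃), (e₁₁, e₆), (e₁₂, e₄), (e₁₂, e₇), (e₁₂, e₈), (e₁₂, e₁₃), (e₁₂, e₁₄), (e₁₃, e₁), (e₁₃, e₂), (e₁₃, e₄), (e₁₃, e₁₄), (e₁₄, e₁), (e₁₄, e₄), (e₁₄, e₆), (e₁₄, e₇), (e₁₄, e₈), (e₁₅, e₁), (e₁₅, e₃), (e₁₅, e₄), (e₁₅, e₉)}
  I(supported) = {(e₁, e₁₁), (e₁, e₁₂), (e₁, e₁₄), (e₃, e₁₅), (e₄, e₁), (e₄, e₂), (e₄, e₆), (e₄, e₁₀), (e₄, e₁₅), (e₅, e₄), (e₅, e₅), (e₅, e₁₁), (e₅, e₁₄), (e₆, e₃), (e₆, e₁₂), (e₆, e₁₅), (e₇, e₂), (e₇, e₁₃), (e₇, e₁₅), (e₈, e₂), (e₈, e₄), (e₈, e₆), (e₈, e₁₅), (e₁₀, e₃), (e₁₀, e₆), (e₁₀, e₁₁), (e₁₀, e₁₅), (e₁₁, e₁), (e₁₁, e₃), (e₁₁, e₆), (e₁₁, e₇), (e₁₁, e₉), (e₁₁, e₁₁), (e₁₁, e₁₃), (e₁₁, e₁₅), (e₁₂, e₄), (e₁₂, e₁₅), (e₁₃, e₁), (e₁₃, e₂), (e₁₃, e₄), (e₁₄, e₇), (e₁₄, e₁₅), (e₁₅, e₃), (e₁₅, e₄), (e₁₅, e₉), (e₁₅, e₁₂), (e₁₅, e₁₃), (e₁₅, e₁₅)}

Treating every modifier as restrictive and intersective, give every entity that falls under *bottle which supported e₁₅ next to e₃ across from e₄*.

{e₄, e₁₂, e₁₅}

⟦which supported e₁₅⟧ = {x : ⟨x, e₁₅⟩ ∈ ⟦supported⟧} = {e₃, e₄, e₆, e₇, e₈, e₁₀, e₁₁, e₁₂, e₁₄, e₁₅}
⟦next to e₃⟧ = {x : ⟨x, e₃⟩ ∈ ⟦next to⟧} = {e₁, e₄, e₅, e₇, e₉, e₁₀, e₁₁, e₁₂, e₁₃, e₁₄, e₁₅}
⟦across from e₄⟧ = {x : ⟨x, e₄⟩ ∈ ⟦across from⟧} = {e₁, e₂, e₃, e₄, e₅, e₈, e₉, e₁₂, e₁₃, e₁₄, e₁₅}
⟦bottle⟧ = {e₃, e₄, e₅, e₇, e₈, e₉, e₁₀, e₁₁, e₁₂, e₁₃, e₁₅}
… ∩ ⟦which supported e₁₅⟧ = {e₃, e₄, e₅, e₇, e₈, e₉, e₁₀, e₁₁, e₁₂, e₁₃, e₁₅} ∩ {e₃, e₄, e₆, e₇, e₈, e₁₀, e₁₁, e₁₂, e₁₄, e₁₅} = {e₃, e₄, e₇, e₈, e₁₀, e₁₁, e₁₂, e₁₅}
… ∩ ⟦next to e₃⟧ = {e₃, e₄, e₇, e₈, e₁₀, e₁₁, e₁₂, e₁₅} ∩ {e₁, e₄, e₅, e₇, e₉, e₁₀, e₁₁, e₁₂, e₁₃, e₁₄, e₁₅} = {e₄, e₇, e₁₀, e₁₁, e₁₂, e₁₅}
… ∩ ⟦across from e₄⟧ = {e₄, e₇, e₁₀, e₁₁, e₁₂, e₁₅} ∩ {e₁, e₂, e₃, e₄, e₅, e₈, e₉, e₁₂, e₁₃, e₁₄, e₁₅} = {e₄, e₁₂, e₁₅}
So ⟦bottle which supported e₁₅ next to e₃ across from e₄⟧ = {e₄, e₁₂, e₁₅}.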